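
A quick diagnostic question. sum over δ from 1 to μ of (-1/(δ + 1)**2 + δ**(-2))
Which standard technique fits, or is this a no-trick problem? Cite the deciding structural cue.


Best approach: telescoping — this sum is a zipper: each term contributes δ**(-2) and removes the next index's value, which the following term puts back, closing term by term.


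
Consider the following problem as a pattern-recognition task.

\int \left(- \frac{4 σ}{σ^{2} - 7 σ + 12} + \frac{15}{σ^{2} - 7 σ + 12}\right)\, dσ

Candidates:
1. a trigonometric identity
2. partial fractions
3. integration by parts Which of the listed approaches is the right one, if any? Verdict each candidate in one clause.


Diagnosis: partial fractions — a proper rational integrand whose denominator splits into simpler factors — decompose into partial fractions first.
- a trigonometric identity: no sine or cosine appears, so there is nothing for a trigonometric identity to act on.
- partial fractions — yes, a natural case for it.
- integration by parts — the nonconstant-polynomial-times-standard-kernel pattern (an exp, sine, cosine, or logarithm partner) is absent.


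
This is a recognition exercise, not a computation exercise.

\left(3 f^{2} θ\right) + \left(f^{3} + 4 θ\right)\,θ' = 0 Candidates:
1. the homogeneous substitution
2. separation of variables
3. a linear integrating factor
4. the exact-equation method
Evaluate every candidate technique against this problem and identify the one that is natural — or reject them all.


Best approach: the exact-equation method — the compatibility test passes: the θ-derivative of 3 f^{2} θ matches the f-derivative of f^{3} + 4 θ, so integrate a potential.
- the homogeneous substitution — the slope is not a function of the ratio of the variables alone.
- separation of variables: no algebra isolates the independent variable on one side and the unknown on the other.
- a linear integrating factor — the unknown enters nonlinearly (through a power, a denominator, or a transcendental function), which the linear integrating-factor recipe cannot absorb as-is — any repair would come from a preliminary substitution, not the factor.
- the exact-equation method — applies; the problem has the shape this method handles.


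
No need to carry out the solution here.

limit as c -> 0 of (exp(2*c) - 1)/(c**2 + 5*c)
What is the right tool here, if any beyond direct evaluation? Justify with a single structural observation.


Diagnosis: l'Hôpital's rule (0/0) — plug in 0: top and bottom both hit zero, so differentiate each and retry. Expanding numerator and denominator to first order gives the same value — the rule automates exactly that.


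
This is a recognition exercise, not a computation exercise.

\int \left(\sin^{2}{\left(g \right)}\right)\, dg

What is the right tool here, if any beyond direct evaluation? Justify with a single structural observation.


Technique: a trigonometric identity — even powers like \sin^{2}{\left(g \right)} never integrate directly; the half-angle identity lowers the degree first.


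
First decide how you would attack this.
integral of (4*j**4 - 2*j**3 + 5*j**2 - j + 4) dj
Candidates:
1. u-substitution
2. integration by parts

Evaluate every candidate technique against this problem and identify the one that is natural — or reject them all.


Verdict: no special technique — the integrand is a sum of constant multiples of powers of j — integrate term by term.
- u-substitution — any workable substitution here is cosmetic — the integrand is already in directly integrable form.
- integration by parts — splitting off a factor buys nothing — the integrand integrates directly without parts.


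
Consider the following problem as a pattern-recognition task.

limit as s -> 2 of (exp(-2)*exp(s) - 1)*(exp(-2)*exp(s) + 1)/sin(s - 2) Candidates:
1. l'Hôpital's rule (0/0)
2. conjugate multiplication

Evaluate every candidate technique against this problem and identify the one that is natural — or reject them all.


Best approach: l'Hôpital's rule (0/0) — numerator and denominator both vanish at 2 — a genuine 0/0 form, which is exactly when l'Hôpital applies. A local series expansion at the point resolves it as well; the rule is the packaged version of that step.
- l'Hôpital's rule (0/0): applicable, and directly so.
- conjugate multiplication: there are no radicals in tension whose conjugate would simplify matters.


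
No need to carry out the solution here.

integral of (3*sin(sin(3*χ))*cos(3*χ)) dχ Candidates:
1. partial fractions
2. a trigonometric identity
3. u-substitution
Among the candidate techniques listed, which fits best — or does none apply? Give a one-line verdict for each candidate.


Verdict: u-substitution — collected, the integrand has one factor that is, up to a constant, the derivative of an inner expression the rest depends on — substitute for that inner expression.
- partial fractions: the expression is not a ratio of polynomials that decomposes further.
- a trigonometric identity: the trigonometric factor has no even power to reduce and no cross-frequency product to convert — the standard power-reduction and product-to-sum identities do not engage it.
- u-substitution — applicable, and directly so.


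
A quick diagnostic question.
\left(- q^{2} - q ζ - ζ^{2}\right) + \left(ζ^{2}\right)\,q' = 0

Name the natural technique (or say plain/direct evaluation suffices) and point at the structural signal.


Best approach: the homogeneous substitution — solved for the derivative, the right side is unchanged under scaling ζ and q together — it depends only on the ratio q/ζ, so substitute a single ratio variable.


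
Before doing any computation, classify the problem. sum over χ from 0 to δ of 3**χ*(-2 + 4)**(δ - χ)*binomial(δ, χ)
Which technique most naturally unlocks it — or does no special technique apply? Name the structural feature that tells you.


Technique: the binomial theorem — terms weighting binomial(δ, χ) against matched powers of 3 and (-2 + 4) reassemble into (3 + (-2 + 4))^δ by the binomial theorem.


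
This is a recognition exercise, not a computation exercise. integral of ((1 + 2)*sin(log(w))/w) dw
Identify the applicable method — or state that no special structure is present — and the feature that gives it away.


Diagnosis: u-substitution — read it as f(log(w)) times a constant multiple of d(log(w)): one substitution, u = log(w), finishes it.


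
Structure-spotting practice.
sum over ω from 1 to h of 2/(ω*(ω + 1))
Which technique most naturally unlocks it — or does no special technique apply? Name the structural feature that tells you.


Verdict: telescoping — poles of 2/(ω*(ω + 1)) differ by an integer, the telltale of a telescoping partial-fraction sum.


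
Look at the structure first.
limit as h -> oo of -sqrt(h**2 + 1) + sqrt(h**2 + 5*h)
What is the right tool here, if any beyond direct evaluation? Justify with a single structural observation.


Verdict: conjugate multiplication — two divergent pieces with a minus sign between them and a radical in the mix: rationalize sqrt(h**2 + 5*h) - sqrt(h**2 + 1) before any limit law applies.


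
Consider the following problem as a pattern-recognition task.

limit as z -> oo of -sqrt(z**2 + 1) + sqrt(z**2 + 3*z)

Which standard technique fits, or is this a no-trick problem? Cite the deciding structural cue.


Diagnosis: conjugate multiplication — this difference gives up after one conjugate multiplication — the radical structure cancels against its conjugate.


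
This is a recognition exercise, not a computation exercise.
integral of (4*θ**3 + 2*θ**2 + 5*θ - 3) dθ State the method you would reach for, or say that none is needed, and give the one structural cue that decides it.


Verdict: no special technique — a term-by-term power-rule job in θ; no substitution or rearrangement earns its keep here.


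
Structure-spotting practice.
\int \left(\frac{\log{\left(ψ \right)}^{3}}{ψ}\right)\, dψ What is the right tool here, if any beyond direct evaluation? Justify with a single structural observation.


Best approach: u-substitution — the only nontrivial dependence routes through \log{\left(ψ \right)}, whose derivative supplies the leftover factor up to a constant multiple — u = \log{\left(ψ \right)} flattens it.


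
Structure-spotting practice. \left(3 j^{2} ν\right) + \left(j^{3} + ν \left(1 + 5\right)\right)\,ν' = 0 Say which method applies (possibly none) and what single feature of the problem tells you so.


Method: the exact-equation method — equality of cross partials is the green light — assemble the potential function term by term.


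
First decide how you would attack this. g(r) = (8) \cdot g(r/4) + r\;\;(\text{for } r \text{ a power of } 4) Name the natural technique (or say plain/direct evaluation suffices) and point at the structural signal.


Diagnosis: the master substitution — the argument contracts 4-fold per step: reindex r exponentially and solve the linear recurrence in the new index.


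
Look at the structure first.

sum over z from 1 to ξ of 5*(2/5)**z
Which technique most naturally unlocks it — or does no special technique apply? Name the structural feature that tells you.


Diagnosis: the geometric series formula — term-over-term division gives 2/5 every time — index-free ratio, geometric sum formula applies.


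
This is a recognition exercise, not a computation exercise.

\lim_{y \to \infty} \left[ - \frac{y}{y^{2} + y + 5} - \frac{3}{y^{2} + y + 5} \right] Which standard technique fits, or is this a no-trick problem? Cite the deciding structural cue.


Method: dominant-term comparison — growth-rate triage: the leading powers of y decide the limit, everything else is noise. l'Hôpital's at-infinity variant applies to the expression viewed as a single quotient; the leading-term comparison is the direct route.


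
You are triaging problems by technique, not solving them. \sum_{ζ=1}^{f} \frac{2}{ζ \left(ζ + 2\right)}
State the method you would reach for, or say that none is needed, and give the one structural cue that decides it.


Method: telescoping — integer-spaced poles in \frac{2}{ζ \left(ζ + 2\right)} are the telescoping signature in disguise.


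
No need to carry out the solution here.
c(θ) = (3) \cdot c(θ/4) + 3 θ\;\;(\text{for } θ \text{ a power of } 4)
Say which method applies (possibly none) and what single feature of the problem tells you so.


Technique: the master substitution — the argument shrinks by the factor 4, so measure the index on a logarithmic scale and the recursion becomes a shift.


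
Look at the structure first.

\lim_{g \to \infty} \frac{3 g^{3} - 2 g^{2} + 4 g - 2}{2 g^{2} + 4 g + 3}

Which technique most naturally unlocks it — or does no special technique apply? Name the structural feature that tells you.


Method: dominant-term comparison — as g grows, only the highest-degree terms matter — compare leading terms and read the limit off. Differentiating the expression as a single quotient would eventually settle it as well; matching dominant growth settles it immediately.


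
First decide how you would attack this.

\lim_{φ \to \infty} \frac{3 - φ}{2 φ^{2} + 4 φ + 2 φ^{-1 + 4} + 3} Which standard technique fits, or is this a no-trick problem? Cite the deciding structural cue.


Technique: dominant-term comparison — growth-rate triage: the leading powers of φ decide the limit, everything else is noise. As a single quotient, the ∞/∞ shape would yield to repeated differentiation as well — the growth comparison gets there in one look.


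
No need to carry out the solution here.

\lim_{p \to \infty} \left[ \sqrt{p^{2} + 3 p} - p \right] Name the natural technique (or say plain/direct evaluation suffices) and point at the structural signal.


Best approach: conjugate multiplication — infinity minus infinity with a radical in play — multiply by the conjugate so the divergences of \sqrt{p^{2} + 3 p} and p annihilate.


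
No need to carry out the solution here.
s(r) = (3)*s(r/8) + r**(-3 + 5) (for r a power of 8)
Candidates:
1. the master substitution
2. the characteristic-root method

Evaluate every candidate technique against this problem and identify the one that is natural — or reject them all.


Diagnosis: the master substitution — recursion at r/8 is multiplicative in the index; logarithmic reindexing via r = 8^m linearizes it.
- the master substitution — applies; the problem has the shape this method handles.
- the characteristic-root method: a divided-index call is not the fixed-shift linear shape that characteristic roots solve.


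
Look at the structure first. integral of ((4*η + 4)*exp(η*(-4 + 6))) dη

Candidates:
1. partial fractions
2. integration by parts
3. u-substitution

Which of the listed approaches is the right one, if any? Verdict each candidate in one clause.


Method: integration by parts — 4*η + 4 dies after finitely many derivatives while exp(η*(-4 + 6)) cycles under integration — the tabular/parts setup.
- partial fractions — there is no rational-function structure to decompose.
- integration by parts — yes — fits the structure here.
- u-substitution: no subexpression of the integrand serves as a whole-integral substitution inner — individual terms may offer their own, but none carries its derivative as a factor of the full integrand; a working change of variable would have to be constructed from outside the expression.


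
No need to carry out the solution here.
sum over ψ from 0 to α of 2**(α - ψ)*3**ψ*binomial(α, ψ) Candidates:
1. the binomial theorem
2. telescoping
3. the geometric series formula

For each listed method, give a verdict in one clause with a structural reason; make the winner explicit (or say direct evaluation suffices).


Technique: the binomial theorem — terms weighting binomial(α, ψ) against matched powers of 3 and 2 reassemble into (3 + 2)^α by the binomial theorem.
- the binomial theorem: a fit — the right tool for this form.
- telescoping: in the displayed form, no term reappears at a neighboring index to cancel against.
- the geometric series formula: the term-to-term ratio changes with the index, so the geometric formula cannot close it.


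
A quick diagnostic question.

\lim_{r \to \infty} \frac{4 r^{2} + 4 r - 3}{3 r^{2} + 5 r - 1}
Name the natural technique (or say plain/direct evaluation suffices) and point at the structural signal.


Method: dominant-term comparison — divide through by the highest power of r; every lower-order term dies and the dominant terms decide the limit. l'Hôpital's at-infinity variant applies to the expression viewed as a single quotient; the leading-term comparison is the direct route.


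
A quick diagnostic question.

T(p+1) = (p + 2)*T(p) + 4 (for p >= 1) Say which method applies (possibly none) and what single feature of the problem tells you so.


Technique: a summation factor — one-term recursion with variable weight p + 2 is solved by product normalization, not by root-finding.


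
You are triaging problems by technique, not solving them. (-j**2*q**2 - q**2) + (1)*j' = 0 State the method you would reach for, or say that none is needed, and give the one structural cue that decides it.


Technique: separation of variables — solved for the derivative, the right side splits multiplicatively into a function of each variable alone — divide and integrate each side.


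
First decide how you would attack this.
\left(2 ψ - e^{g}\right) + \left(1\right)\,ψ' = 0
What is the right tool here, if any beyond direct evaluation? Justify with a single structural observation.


Method: a linear integrating factor — arrange it as ψ' + 2·ψ = (the forcing term) and the integrating factor does the rest.


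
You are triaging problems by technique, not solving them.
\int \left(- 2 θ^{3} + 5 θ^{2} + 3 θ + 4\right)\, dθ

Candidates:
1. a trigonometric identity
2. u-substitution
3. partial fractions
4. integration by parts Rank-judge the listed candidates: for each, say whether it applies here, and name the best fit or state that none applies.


Verdict: no special technique — the integrand is a sum of constant multiples of powers of θ — integrate term by term.
- a trigonometric identity — there is no trigonometric structure at all — the integrand carries no sine or cosine to rewrite.
- u-substitution: no substitution does more than relabel what direct integration already handles.
- partial fractions — there is no rational-function structure to decompose.
- integration by parts — splitting off a factor buys nothing — the integrand integrates directly without parts.


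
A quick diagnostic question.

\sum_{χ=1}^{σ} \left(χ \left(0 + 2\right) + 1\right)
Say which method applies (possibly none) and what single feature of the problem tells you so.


Verdict: no special technique — no ratio, no shift structure, no binomial pattern: sum the constant-multiple powers of χ with known formulas.


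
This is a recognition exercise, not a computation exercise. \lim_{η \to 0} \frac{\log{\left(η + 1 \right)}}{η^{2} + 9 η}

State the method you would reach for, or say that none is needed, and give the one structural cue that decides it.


Diagnosis: l'Hôpital's rule (0/0) — plug in 0: top and bottom both hit zero, so differentiate each and retry. Known elementary limits would finish this too — the rule just bypasses the case analysis.


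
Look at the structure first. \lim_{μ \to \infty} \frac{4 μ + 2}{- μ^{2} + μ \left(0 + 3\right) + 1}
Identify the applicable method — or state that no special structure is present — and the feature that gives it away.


Method: dominant-term comparison — growth-rate triage: the leading powers of μ decide the limit, everything else is noise. Viewed as a single quotient this is an ∞/∞ form — an at-infinity application of l'Hôpital's rule would also resolve it; comparing leading growth reads the answer without differentiating.


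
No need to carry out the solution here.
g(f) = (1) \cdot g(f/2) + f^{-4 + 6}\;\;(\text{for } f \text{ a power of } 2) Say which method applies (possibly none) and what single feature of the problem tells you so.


Technique: the master substitution — treat m = log base 2 of f as the new clock: one recursion step advances m by one while f scales by 2.


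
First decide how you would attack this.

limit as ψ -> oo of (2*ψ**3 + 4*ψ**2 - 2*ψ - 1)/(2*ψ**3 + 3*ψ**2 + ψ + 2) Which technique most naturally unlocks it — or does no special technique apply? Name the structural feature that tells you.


Diagnosis: dominant-term comparison — at large ψ only the top-degree terms survive; compare the leading terms and the limit falls out. l'Hôpital's at-infinity variant applies to the expression viewed as a single quotient; the leading-term comparison is the direct route.


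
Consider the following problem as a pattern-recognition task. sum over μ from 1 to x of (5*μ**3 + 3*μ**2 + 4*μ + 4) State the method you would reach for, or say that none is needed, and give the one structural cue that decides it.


Method: no special technique — no ratio, no shift structure, no binomial pattern: sum the constant-multiple powers of μ with known formulas.


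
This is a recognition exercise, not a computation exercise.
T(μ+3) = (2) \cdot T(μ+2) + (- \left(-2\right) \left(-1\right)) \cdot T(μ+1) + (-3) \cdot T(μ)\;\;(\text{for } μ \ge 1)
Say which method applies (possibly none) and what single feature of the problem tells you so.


Method: the characteristic-root method — try a geometric ansatz r^μ: constant coefficients turn the recurrence into one polynomial equation in r.


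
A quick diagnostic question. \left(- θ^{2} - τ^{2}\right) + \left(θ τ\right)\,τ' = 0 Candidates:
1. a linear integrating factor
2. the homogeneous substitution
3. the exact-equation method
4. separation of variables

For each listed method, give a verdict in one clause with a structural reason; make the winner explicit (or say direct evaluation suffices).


Best approach: the homogeneous substitution — the slope is degree-zero homogeneous: the ratio substitution v = τ/θ collapses it. This doubles as a Bernoulli equation in the unknown as written; the homogeneous route needs no setup at all.
- a linear integrating factor — the unknown enters nonlinearly (through a power, a denominator, or a transcendental function), which the linear integrating-factor recipe cannot absorb as-is — any repair would come from a preliminary substitution, not the factor.
- the homogeneous substitution: yes, a natural case for it.
- the exact-equation method: the mixed partial derivatives differ, so the left side is not a total differential.
- separation of variables: the two dependences are entangled, not a clean product of one-variable pieces.


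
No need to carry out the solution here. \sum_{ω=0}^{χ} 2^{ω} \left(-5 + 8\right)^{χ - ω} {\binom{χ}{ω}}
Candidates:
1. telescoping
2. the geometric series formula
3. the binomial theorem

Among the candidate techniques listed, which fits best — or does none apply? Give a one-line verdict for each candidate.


Technique: the binomial theorem — binomial coefficients against complementary powers of 2 and (-5 + 8): recognize the binomial expansion and resum.
- telescoping: computed from the summand as displayed, the partial sums build up without the pairwise collapse telescoping exploits.
- the geometric series formula: the term-to-term ratio drifts with the index — the one thing the geometric formula cannot absorb.
- the binomial theorem: yes, a natural case for it.


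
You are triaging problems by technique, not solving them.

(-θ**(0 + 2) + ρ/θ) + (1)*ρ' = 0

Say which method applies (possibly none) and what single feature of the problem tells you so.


Best approach: a linear integrating factor — the unknown enters only to the first power against a nonzero forcing term — the integrating-factor template applies directly.


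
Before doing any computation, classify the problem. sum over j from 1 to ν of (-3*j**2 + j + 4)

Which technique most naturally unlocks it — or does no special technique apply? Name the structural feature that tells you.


Diagnosis: no special technique — constant-multiple powers of j with no cancellation partners and no common ratio — use the standard power-sum formulas.


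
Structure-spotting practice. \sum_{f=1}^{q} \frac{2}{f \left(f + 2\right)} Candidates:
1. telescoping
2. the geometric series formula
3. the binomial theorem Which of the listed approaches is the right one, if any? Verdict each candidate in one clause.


Verdict: telescoping — split \frac{2}{f \left(f + 2\right)} by partial fractions and the pieces are one function at shifted arguments — interior terms cancel.
- telescoping: yes, a natural case for it.
- the geometric series formula: no single multiplier carries one term to the next throughout the sum.
- the binomial theorem: there is no sum-raised-to-a-power identity hiding in these terms.


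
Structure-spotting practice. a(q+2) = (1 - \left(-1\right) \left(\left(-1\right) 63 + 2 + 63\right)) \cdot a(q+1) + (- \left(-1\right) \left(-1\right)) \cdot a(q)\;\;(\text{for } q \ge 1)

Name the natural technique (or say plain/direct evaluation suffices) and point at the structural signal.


Best approach: the characteristic-root method — every coefficient is a fixed number and the forcing is zero — substitute r^q and read off the root equation.


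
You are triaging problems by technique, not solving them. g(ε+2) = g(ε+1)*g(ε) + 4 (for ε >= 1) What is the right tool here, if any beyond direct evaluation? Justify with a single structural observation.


Diagnosis: no special technique — the recurrence is nonlinear in the sequence values; study it directly, no linear machinery applies.


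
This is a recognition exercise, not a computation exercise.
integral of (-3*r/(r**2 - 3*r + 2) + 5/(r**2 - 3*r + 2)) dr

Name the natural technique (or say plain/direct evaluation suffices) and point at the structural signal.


Method: partial fractions — each factor of r**2 - 3*r + 2 owns one elementary piece of the integrand — separate them and integrate piecewise.


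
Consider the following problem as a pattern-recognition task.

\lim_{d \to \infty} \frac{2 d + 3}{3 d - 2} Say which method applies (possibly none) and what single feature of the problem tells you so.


Verdict: dominant-term comparison — growth-rate triage: the leading powers of d decide the limit, everything else is noise. l'Hôpital's at-infinity variant applies to the expression viewed as a single quotient; the leading-term comparison is the direct route.


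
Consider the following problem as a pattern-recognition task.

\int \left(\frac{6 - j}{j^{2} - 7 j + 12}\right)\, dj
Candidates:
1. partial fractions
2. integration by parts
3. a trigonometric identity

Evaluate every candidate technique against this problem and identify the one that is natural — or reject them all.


Best approach: partial fractions — the factorization of j^{2} - 7 j + 12 is the whole battle; after it, each term is a table integral.
- partial fractions: yes — fits the structure here.
- integration by parts — there is no nonconstant-polynomial-times-kernel split with an exp, sine, cosine (degree-1 argument), or logarithm partner.
- a trigonometric identity — there is no trigonometric structure at all — the integrand carries no sine or cosine to rewrite.


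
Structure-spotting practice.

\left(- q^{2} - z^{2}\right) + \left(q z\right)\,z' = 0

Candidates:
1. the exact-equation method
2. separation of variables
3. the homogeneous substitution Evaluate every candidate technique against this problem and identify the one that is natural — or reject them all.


Diagnosis: the homogeneous substitution — the slope's numerator and denominator have matching total degree, so it depends only on z/q and the ratio substitution collapses it. A Bernoulli rewrite works here as the equation stands — the homogeneous substitution is the more immediate reading.
- the exact-equation method: no potential function has this form as its differential, as written.
- separation of variables — no division isolates the independent variable from the unknown.
- the homogeneous substitution — yes, a natural case for it.


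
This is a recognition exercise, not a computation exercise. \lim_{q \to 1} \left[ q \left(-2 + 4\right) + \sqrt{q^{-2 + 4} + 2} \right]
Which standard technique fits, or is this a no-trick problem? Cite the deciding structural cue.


Technique: no special technique — the function is continuous at 1; evaluation is itself the limit, no machinery required.


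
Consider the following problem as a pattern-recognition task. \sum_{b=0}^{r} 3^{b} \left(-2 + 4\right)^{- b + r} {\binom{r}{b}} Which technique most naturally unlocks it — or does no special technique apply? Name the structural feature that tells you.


Best approach: the binomial theorem — binomial coefficients against complementary powers of 3 and (-2 + 4): recognize the binomial expansion and resum.


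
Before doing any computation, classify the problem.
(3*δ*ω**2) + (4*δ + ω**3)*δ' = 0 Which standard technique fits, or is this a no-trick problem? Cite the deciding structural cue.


Best approach: the exact-equation method — 3*δ*ω**2 and 4*δ + ω**3 pass the exactness check on the nose, so no integrating factor in ω or δ is needed at all.


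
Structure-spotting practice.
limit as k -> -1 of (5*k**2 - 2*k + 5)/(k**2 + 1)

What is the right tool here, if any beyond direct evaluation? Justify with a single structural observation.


Technique: no special technique — the expression is continuous at the evaluation point — substitute directly; no indeterminate form appears.


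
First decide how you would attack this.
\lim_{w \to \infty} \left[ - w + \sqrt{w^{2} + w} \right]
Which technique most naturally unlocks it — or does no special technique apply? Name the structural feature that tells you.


Method: conjugate multiplication — infinity minus infinity with a radical in play — multiply by the conjugate so the divergences of \sqrt{w^{2} + w} and w annihilate.


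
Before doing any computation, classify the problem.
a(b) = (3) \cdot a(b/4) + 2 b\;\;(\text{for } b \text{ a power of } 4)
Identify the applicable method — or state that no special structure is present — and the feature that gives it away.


Verdict: the master substitution — treat m = log base 4 of b as the new clock: one recursion step advances m by one while b scales by 4.


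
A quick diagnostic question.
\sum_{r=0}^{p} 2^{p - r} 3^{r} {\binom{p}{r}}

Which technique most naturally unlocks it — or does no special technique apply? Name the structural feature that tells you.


Method: the binomial theorem — the summand is term r of a binomial expansion in 3 and 2; the whole sum is a single power.


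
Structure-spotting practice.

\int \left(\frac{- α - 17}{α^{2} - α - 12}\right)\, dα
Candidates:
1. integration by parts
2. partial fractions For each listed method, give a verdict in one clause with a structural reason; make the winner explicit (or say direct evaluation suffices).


Technique: partial fractions — once α^{2} - α - 12 is factored, each root contributes a simple-fraction term; integrate them one at a time.
- integration by parts — the integrand does not split as a nonconstant polynomial times an exp, sine, cosine of a linear argument, or logarithm — no polynomial-kernel parts product to differentiate one side of.
- partial fractions — yes, a natural case for it.


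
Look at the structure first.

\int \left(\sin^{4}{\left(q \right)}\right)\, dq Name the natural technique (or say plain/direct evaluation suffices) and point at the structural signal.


Best approach: a trigonometric identity — \sin^{4}{\left(q \right)} carries an even exponent — trade it for double-angle cosines before integrating.


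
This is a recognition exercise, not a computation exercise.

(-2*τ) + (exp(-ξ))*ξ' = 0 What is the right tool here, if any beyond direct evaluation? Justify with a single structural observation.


Best approach: separation of variables — solved for the derivative, the right side splits multiplicatively into a function of each variable alone — divide and integrate each side. One could also solve this as an exact equation; with each coefficient in its own variable, separating is the same work with fewer steps.


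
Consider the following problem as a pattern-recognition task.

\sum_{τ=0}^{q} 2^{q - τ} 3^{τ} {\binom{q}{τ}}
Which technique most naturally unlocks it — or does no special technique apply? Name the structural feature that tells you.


Technique: the binomial theorem — the binomial coefficients weight matched powers of 3 and 2, which is exactly the expansion of a binomial power.


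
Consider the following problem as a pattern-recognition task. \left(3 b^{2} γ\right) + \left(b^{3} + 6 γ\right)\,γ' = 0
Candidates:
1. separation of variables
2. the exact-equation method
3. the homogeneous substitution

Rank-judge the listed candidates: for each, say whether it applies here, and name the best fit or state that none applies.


Best approach: the exact-equation method — check exactness first: here it holds (3 b^{2} γ, b^{3} + 6 γ have matching cross partials), so no integrating factor is needed.
- separation of variables — no division isolates the independent variable from the unknown.
- the exact-equation method — applies; the problem has the shape this method handles.
- the homogeneous substitution: the slope does not depend on the ratio of the variables alone.


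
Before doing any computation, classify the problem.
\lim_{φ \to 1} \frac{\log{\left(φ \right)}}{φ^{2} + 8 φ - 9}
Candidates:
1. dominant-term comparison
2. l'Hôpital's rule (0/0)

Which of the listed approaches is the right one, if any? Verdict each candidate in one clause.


Verdict: l'Hôpital's rule (0/0) — the 0/0 form at 1 is the signature situation for l'Hôpital's rule. A first-order expansion at the point is an equally standard path; the rule packages it.
- dominant-term comparison — this limit is not decided by comparing leading-term growth at infinity.
- l'Hôpital's rule (0/0): yes, a natural case for it.


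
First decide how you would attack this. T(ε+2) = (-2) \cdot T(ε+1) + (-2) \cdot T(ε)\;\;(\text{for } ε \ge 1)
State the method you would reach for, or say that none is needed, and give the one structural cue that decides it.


Best approach: the characteristic-root method — constant coefficients and linearity mean the ansatz r^ε reduces it to solving the characteristic polynomial.


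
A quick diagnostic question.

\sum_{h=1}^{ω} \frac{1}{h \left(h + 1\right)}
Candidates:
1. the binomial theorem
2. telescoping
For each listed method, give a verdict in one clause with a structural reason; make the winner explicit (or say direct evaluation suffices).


Technique: telescoping — \frac{1}{h \left(h + 1\right)} is a collapsed telescope: expand it into simple fractions to see the cancellation.
- the binomial theorem — the summand does not match any term pattern of an expanded binomial power.
- telescoping — yes — fits the structure here.


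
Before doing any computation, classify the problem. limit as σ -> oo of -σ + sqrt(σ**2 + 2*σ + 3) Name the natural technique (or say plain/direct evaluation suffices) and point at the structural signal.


Best approach: conjugate multiplication — both pieces blow up but their difference is finite; the conjugate trick rationalizes sqrt(σ**2 + 2*σ + 3) - σ.


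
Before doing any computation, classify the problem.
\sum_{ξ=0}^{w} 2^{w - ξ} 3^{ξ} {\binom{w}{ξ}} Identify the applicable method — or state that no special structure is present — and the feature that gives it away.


Verdict: the binomial theorem — {\binom{w}{ξ}} weighting matched powers of 3 and 2 is the expanded form of (3 + 2)^w — fold it back up.


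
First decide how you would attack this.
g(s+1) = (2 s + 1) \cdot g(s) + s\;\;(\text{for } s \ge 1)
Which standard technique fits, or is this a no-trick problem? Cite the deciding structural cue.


Verdict: a summation factor — rescale the sequence by the product of the weights 2 s + 1 so far — the recurrence collapses to a plain running sum.


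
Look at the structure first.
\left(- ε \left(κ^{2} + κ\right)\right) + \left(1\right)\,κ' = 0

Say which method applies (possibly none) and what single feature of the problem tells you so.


Diagnosis: separation of variables — solved for the derivative, the right side factors as ε times κ^{2} + κ — all ε-dependence separates from all κ-dependence. Rearranged, this also fits the Bernoulli template directly; separation reads the product structure as given.


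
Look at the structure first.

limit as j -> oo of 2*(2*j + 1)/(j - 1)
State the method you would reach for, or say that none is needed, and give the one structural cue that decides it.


Technique: dominant-term comparison — divide by the highest power of j present: lower-order terms vanish and the dominant ratio remains. Viewed as a single quotient this is an ∞/∞ form — an at-infinity application of l'Hôpital's rule would also resolve it; comparing leading growth reads the answer without differentiating.


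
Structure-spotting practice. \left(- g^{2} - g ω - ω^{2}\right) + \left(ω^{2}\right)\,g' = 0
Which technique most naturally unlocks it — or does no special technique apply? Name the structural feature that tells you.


Verdict: the homogeneous substitution — the slope is degree-zero homogeneous: the ratio substitution v = g/ω collapses it.


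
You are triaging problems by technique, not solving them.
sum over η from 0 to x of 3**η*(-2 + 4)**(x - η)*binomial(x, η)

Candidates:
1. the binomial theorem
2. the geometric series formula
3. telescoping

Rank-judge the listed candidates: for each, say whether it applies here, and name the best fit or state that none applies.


Best approach: the binomial theorem — binomial(x, η) weighting matched powers of 3 and (-2 + 4) is the expanded form of (3 + (-2 + 4))^x — fold it back up.
- the binomial theorem: applies; the problem has the shape this method handles.
- the geometric series formula: dividing successive terms gives an index-dependent quantity, not a constant.
- telescoping: the summand is not presented as a shifted difference — a telescoping rewrite may exist, but the displayed structure does not offer one.


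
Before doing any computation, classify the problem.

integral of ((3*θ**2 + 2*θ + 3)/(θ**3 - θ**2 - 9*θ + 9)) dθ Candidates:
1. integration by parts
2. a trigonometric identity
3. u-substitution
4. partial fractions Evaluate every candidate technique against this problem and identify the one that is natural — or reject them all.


Method: partial fractions — a proper rational integrand whose denominator splits into simpler factors — decompose into partial fractions first.
- integration by parts — the nonconstant-polynomial-times-standard-kernel pattern (an exp, sine, cosine, or logarithm partner) is absent.
- a trigonometric identity — there is no trigonometric structure at all — the integrand carries no sine or cosine to rewrite.
- u-substitution — no subexpression of the integrand serves as a whole-integral substitution inner — individual terms may offer their own, but none carries its derivative as a factor of the full integrand; a working change of variable would have to be constructed from outside the expression.
- partial fractions: yes, a natural case for it.


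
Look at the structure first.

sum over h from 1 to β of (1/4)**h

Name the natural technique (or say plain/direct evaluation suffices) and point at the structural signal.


Verdict: the geometric series formula — term-over-term division gives 1/4 every time — index-free ratio, geometric sum formula applies.


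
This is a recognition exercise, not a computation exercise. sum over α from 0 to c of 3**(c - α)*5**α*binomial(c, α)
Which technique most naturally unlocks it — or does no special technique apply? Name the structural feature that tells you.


Verdict: the binomial theorem — the summand is term α of a binomial expansion in 5 and 3; the whole sum is a single power.


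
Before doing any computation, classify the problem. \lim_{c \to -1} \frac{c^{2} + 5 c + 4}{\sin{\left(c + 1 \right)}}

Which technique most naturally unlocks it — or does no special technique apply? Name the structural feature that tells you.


Best approach: l'Hôpital's rule (0/0) — numerator and denominator both vanish at -1 — a genuine 0/0 form, which is exactly when l'Hôpital applies. Expanding numerator and denominator to first order gives the same value — the rule automates exactly that.


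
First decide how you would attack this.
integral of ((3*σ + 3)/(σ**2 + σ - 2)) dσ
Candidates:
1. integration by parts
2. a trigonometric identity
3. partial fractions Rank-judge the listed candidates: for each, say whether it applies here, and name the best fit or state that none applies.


Diagnosis: partial fractions — once σ**2 + σ - 2 is factored, each root contributes a simple-fraction term; integrate them one at a time.
- integration by parts — there is no nonconstant-polynomial-times-kernel split with an exp, sine, cosine (degree-1 argument), or logarithm partner.
- a trigonometric identity: no sine or cosine appears, so there is nothing for a trigonometric identity to act on.
- partial fractions — applies; the problem has the shape this method handles.


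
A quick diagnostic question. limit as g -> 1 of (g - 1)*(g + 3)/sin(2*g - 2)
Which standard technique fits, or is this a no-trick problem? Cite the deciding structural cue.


Diagnosis: l'Hôpital's rule (0/0) — the 0/0 form at 1 is the signature situation for l'Hôpital's rule. One could equally expand both pieces locally and compare leading terms; the rule does that in one stroke.
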